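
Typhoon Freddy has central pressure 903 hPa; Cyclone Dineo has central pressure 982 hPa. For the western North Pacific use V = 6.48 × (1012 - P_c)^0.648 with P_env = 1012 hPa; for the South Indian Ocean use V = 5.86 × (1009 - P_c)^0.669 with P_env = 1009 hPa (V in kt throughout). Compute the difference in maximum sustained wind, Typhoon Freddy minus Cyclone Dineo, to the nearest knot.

Typhoon Freddy: ΔP = 109; V ≈ 6.48 × 109^0.648 ≈ 135.47 kt.
Cyclone Dineo: ΔP = 27; V ≈ 5.86 × 27^0.669 ≈ 53.15 kt.
Difference ≈ 135.47 − 53.15 = 82.32 → 82 kt.

82 kt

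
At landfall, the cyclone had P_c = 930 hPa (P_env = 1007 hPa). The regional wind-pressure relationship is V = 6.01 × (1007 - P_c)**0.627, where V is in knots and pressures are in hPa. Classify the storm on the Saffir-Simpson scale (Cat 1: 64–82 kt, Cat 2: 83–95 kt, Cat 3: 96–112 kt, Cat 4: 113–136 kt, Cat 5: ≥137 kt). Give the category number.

ΔP = 1007 − 930 = 77 hPa.
V ≈ 6.01 × 77^0.627 = 6.01 × 15.23 ≈ 92 kt.
92 kt falls in the Category 2 band.

2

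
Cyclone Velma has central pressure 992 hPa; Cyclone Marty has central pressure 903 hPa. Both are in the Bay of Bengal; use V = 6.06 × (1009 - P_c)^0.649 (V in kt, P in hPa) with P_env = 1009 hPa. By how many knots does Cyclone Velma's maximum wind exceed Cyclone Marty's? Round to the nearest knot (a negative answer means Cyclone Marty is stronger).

Cyclone Velma: ΔP = 17; V ≈ 6.06 × 17^0.649 ≈ 38.11 kt.
Cyclone Marty: ΔP = 106; V ≈ 6.06 × 106^0.649 ≈ 125.00 kt.
Difference ≈ 38.11 − 125.00 = -86.89 → -87 kt.

-87 kt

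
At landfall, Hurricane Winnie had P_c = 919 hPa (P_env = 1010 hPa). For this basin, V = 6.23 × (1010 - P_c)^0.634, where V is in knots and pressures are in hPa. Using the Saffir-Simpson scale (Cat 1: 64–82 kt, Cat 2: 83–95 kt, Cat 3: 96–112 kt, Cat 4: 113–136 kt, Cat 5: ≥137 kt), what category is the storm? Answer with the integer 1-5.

ΔP = 1010 − 919 = 91 hPa.
V ≈ 6.23 × 91^0.634 = 6.23 × 17.46 ≈ 109 kt.
109 kt falls in the Category 3 band.

3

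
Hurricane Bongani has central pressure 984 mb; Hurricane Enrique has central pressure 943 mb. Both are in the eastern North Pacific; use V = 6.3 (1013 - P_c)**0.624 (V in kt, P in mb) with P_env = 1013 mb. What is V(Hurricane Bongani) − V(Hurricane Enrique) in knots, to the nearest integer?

Hurricane Bongani: ΔP = 29; V ≈ 6.3 × 29^0.624 ≈ 51.51 kt.
Hurricane Enrique: ΔP = 70; V ≈ 6.3 × 70^0.624 ≈ 89.27 kt.
Difference ≈ 51.51 − 89.27 = -37.76 → -38 kt.

-38 kt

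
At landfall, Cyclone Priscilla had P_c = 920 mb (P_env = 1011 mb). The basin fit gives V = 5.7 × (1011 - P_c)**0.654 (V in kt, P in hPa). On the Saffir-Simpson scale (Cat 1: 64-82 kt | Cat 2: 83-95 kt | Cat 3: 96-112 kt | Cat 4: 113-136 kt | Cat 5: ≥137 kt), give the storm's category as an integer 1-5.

ΔP = 1011 − 920 = 91 mb.
V ≈ 5.7 × 91^0.654 = 5.7 × 19.11 ≈ 109 kt.
109 kt falls in the Category 3 band.

3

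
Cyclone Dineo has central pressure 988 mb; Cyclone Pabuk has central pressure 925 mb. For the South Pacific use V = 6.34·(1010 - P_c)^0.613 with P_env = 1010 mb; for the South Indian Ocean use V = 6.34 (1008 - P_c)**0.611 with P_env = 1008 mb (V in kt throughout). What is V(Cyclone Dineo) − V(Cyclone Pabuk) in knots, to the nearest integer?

Cyclone Dineo: ΔP = 22; V ≈ 6.34 × 22^0.613 ≈ 42.17 kt.
Cyclone Pabuk: ΔP = 83; V ≈ 6.34 × 83^0.611 ≈ 94.33 kt.
Difference ≈ 42.17 − 94.33 = -52.16 → -52 kt.

-52 kt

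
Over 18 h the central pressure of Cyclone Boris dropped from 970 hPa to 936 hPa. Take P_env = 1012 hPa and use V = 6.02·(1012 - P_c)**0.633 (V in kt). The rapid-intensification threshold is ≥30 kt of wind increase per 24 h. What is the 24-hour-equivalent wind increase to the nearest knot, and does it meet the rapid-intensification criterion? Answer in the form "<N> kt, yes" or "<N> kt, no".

V₁: ΔP = 42, V ≈ 6.02 × 42^0.633 ≈ 64.14 kt.
V₂: ΔP = 76, V ≈ 6.02 × 76^0.633 ≈ 93.36 kt.
ΔV over 18 h = 29.22 kt → 24 h equivalent = 29.22 × 24/18 ≈ 38.96 kt.
39 kt ≥ 30 kt ⇒ rapid intensification.

39 kt, yes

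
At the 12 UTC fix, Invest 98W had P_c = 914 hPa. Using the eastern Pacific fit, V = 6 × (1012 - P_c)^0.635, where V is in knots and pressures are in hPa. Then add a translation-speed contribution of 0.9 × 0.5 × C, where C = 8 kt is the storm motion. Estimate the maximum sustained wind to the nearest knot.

114 kt

ΔP = 1012 − 914 = 98 hPa.
98^0.635 ≈ 18.384.
V ≈ 6 × 18.384 ≈ 110.3 kt.
Translation term: 0.9 × 0.5 × 8 = 3.6 kt.
Corrected V ≈ 113.9 kt → 114 kt.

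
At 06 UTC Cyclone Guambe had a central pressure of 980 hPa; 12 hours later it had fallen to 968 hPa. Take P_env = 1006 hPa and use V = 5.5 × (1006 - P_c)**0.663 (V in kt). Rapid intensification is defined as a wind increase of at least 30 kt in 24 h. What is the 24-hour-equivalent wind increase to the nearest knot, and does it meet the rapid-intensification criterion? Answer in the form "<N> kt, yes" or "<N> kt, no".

V₁: ΔP = 26, V ≈ 5.5 × 26^0.663 ≈ 47.70 kt.
V₂: ΔP = 38, V ≈ 5.5 × 38^0.663 ≈ 61.34 kt.
ΔV over 12 h = 13.64 kt → 24 h equivalent = 13.64 × 24/12 ≈ 27.28 kt.
27 kt < 30 kt ⇒ not rapid intensification.

27 kt, no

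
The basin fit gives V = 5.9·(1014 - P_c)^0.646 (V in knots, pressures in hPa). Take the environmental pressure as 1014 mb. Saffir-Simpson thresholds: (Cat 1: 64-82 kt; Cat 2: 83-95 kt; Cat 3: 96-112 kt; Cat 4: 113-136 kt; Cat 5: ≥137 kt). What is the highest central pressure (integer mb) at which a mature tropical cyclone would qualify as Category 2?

Category 2 begins at V = 83 kt.
Required ΔP = (83/5.9)^(1/0.646) = 14.068^1.548 ≈ 59.90 mb.
P_c ≤ 1014 − 59.90 = 954.10, so the highest integer P_c is 954 mb.

954 mb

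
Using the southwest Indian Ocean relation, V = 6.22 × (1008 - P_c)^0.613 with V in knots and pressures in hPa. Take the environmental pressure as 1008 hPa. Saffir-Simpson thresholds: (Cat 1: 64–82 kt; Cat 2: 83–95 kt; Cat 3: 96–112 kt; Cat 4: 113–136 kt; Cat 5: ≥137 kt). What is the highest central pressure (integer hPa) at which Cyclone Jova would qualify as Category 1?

963 hPa

Category 1 begins at V = 64 kt.
Required ΔP = (64/6.22)^(1/0.613) = 10.289^1.631 ≈ 44.83 hPa.
P_c ≤ 1008 − 44.83 = 963.17, so the highest integer P_c is 963 hPa.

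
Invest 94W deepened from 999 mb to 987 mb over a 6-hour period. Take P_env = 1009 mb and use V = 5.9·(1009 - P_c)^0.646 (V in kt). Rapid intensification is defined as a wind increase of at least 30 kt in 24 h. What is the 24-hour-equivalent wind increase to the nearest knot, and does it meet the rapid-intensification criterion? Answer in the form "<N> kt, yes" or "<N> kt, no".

V₁: ΔP = 10, V ≈ 5.9 × 10^0.646 ≈ 26.11 kt.
V₂: ΔP = 22, V ≈ 5.9 × 22^0.646 ≈ 43.46 kt.
ΔV over 6 h = 17.35 kt → 24 h equivalent = 17.35 × 24/6 ≈ 69.40 kt.
69 kt ≥ 30 kt ⇒ rapid intensification.

69 kt, yes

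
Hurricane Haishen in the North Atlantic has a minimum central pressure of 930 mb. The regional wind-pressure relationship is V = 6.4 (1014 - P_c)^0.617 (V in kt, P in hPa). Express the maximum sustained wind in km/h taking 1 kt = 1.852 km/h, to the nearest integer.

182 km/h

ΔP = 1014 − 930 = 84 mb.
V ≈ 6.4 × 84^0.617 = 6.4 × 15.391 ≈ 98.505 kt.
98.505 × 1.852 ≈ 182.43 km/h → 182 km/h.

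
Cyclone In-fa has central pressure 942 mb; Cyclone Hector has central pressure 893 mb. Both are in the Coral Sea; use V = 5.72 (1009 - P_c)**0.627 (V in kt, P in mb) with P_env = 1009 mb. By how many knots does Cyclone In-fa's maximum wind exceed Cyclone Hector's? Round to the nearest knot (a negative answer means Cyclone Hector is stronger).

-33 kt

Cyclone In-fa: ΔP = 67; V ≈ 5.72 × 67^0.627 ≈ 79.86 kt.
Cyclone Hector: ΔP = 116; V ≈ 5.72 × 116^0.627 ≈ 112.67 kt.
Difference ≈ 79.86 − 112.67 = -32.81 → -33 kt.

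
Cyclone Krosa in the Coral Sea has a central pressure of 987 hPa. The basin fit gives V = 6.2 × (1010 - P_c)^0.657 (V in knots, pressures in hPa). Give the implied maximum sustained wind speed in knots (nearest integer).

49 kt

ΔP = 1010 − 987 = 23 hPa.
23^0.657 ≈ 7.846.
V ≈ 6.2 × 7.846 ≈ 48.6 kt.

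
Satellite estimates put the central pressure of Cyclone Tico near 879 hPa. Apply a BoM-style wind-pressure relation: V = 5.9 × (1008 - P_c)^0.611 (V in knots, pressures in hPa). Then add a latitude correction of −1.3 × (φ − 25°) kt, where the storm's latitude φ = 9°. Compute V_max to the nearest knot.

ΔP = 1008 − 879 = 129 hPa.
129^0.611 ≈ 19.479.
V ≈ 5.9 × 19.479 ≈ 114.9 kt.
Latitude correction: −1.3 × (9 − 25) = 20.8 kt.
Corrected V ≈ 135.7 kt → 136 kt.

136 kt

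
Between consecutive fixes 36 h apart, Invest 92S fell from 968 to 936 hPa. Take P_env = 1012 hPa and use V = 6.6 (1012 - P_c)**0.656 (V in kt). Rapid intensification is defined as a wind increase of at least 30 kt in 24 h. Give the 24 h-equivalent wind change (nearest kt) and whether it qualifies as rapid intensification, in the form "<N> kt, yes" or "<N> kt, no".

23 kt, no

V₁: ΔP = 44, V ≈ 6.6 × 44^0.656 ≈ 79.00 kt.
V₂: ΔP = 76, V ≈ 6.6 × 76^0.656 ≈ 113.07 kt.
ΔV over 36 h = 34.07 kt → 24 h equivalent = 34.07 × 24/36 ≈ 22.71 kt.
23 kt < 30 kt ⇒ not rapid intensification.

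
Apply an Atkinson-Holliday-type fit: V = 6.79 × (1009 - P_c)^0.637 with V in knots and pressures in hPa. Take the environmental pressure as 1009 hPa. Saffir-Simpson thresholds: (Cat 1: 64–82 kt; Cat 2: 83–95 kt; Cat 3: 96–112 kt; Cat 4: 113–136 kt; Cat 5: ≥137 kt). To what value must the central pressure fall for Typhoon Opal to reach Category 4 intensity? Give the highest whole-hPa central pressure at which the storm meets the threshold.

926 hPa

Category 4 begins at V = 113 kt.
Required ΔP = (113/6.79)^(1/0.637) = 16.642^1.570 ≈ 82.63 hPa.
P_c ≤ 1009 − 82.63 = 926.37, so the highest integer P_c is 926 hPa.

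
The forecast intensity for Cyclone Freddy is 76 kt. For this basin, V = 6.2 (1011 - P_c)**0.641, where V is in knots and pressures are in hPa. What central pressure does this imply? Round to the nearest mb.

961 mb

ΔP = (V / 6.2)^(1/0.641) = (76/6.2)^1.560.
76/6.2 = 12.258; 12.258^1.560 ≈ 49.89 mb.
P_c = 1011 − 49.89 = 961.11 ≈ 961 mb.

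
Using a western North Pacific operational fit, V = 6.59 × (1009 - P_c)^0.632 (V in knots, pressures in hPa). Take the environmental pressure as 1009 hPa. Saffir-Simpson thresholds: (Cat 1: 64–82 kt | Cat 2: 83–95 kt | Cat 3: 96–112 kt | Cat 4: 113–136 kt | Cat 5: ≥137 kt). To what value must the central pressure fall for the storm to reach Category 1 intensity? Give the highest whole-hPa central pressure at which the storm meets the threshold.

Category 1 begins at V = 64 kt.
Required ΔP = (64/6.59)^(1/0.632) = 9.712^1.582 ≈ 36.49 hPa.
P_c ≤ 1009 − 36.49 = 972.51, so the highest integer P_c is 972 hPa.

972 hPa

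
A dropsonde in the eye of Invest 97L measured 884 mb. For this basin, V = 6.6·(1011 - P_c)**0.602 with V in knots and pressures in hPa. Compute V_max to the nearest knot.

122 kt

ΔP = 1011 − 884 = 127 mb.
127^0.602 ≈ 18.471.
V ≈ 6.6 × 18.471 ≈ 121.9 kt.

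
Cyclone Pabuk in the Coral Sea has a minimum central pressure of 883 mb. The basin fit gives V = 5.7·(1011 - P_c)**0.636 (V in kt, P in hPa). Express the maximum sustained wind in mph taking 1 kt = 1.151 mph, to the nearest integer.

ΔP = 1011 − 883 = 128 mb.
V ≈ 5.7 × 128^0.636 = 5.7 × 21.887 ≈ 124.756 kt.
124.756 × 1.151 ≈ 143.59 mph → 144 mph.

144 mph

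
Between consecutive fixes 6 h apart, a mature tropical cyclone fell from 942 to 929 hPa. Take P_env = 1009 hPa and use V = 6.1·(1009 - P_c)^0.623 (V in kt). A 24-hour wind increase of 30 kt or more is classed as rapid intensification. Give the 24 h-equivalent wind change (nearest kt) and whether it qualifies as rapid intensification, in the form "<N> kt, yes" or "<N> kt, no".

39 kt, yes

V₁: ΔP = 67, V ≈ 6.1 × 67^0.623 ≈ 83.75 kt.
V₂: ΔP = 80, V ≈ 6.1 × 80^0.623 ≈ 93.53 kt.
ΔV over 6 h = 9.78 kt → 24 h equivalent = 9.78 × 24/6 ≈ 39.12 kt.
39 kt ≥ 30 kt ⇒ rapid intensification.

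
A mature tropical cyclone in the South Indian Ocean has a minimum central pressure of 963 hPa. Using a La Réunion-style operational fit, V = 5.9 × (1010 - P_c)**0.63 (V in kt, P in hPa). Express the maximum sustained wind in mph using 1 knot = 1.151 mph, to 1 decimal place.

ΔP = 1010 − 963 = 47 hPa.
V ≈ 5.9 × 47^0.63 = 5.9 × 11.309 ≈ 66.723 kt.
66.723 × 1.151 ≈ 76.80 mph → 76.8 mph.

76.8 mph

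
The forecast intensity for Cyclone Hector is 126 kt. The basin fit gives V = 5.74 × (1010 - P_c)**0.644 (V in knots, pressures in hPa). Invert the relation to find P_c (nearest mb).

889 mb

ΔP = (V / 5.74)^(1/0.644) = (126/5.74)^1.553.
126/5.74 = 21.951; 21.951^1.553 ≈ 121.06 mb.
P_c = 1010 − 121.06 = 888.94 ≈ 889 mb.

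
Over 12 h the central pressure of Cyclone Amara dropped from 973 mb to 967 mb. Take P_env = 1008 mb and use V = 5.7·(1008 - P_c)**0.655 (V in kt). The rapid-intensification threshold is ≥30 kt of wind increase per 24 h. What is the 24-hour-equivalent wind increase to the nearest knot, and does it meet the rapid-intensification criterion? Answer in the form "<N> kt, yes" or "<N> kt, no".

13 kt, no

V₁: ΔP = 35, V ≈ 5.7 × 35^0.655 ≈ 58.51 kt.
V₂: ΔP = 41, V ≈ 5.7 × 41^0.655 ≈ 64.90 kt.
ΔV over 12 h = 6.39 kt → 24 h equivalent = 6.39 × 24/12 ≈ 12.78 kt.
13 kt < 30 kt ⇒ not rapid intensification.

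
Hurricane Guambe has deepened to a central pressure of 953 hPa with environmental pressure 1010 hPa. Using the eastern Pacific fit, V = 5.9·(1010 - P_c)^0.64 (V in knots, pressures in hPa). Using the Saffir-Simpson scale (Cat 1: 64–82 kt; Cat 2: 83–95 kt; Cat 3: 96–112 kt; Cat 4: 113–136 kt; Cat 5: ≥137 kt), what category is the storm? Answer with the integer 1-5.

1

ΔP = 1010 − 953 = 57 hPa.
V ≈ 5.9 × 57^0.64 = 5.9 × 13.30 ≈ 78 kt.
78 kt falls in the Category 1 band.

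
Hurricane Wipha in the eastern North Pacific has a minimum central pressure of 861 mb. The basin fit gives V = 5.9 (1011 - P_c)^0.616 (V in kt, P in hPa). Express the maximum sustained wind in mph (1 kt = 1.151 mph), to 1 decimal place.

ΔP = 1011 − 861 = 150 mb.
V ≈ 5.9 × 150^0.616 = 5.9 × 21.901 ≈ 129.218 kt.
129.218 × 1.151 ≈ 148.73 mph → 148.7 mph.

148.7 mph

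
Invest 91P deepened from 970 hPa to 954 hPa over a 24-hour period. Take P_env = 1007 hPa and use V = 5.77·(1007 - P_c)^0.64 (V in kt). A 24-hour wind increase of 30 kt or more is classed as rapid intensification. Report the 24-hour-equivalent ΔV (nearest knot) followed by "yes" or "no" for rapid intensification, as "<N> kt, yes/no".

15 kt, no

V₁: ΔP = 37, V ≈ 5.77 × 37^0.64 ≈ 58.19 kt.
V₂: ΔP = 53, V ≈ 5.77 × 53^0.64 ≈ 73.23 kt.
ΔV over 24 h = 15.04 kt → 24 h equivalent = 15.04 × 24/24 ≈ 15.04 kt.
15 kt < 30 kt ⇒ not rapid intensification.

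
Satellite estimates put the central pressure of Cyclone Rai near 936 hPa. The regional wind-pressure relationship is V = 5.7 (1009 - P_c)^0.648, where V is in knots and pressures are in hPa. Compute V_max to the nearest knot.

ΔP = 1009 − 936 = 73 hPa.
73^0.648 ≈ 16.123.
V ≈ 5.7 × 16.123 ≈ 91.9 kt.

92 kt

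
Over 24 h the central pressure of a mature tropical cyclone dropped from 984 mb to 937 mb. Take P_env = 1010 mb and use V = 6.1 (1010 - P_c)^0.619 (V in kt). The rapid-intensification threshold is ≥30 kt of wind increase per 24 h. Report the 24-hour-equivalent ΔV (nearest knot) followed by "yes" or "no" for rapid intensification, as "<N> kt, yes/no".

V₁: ΔP = 26, V ≈ 6.1 × 26^0.619 ≈ 45.84 kt.
V₂: ΔP = 73, V ≈ 6.1 × 73^0.619 ≈ 86.84 kt.
ΔV over 24 h = 41.00 kt → 24 h equivalent = 41.00 × 24/24 ≈ 41.00 kt.
41 kt ≥ 30 kt ⇒ rapid intensification.

41 kt, yes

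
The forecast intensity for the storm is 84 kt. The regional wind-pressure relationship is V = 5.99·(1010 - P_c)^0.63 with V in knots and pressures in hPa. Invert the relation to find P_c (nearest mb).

944 mb

ΔP = (V / 5.99)^(1/0.63) = (84/5.99)^1.587.
84/5.99 = 14.023; 14.023^1.587 ≈ 66.13 mb.
P_c = 1010 − 66.13 = 943.87 ≈ 944 mb.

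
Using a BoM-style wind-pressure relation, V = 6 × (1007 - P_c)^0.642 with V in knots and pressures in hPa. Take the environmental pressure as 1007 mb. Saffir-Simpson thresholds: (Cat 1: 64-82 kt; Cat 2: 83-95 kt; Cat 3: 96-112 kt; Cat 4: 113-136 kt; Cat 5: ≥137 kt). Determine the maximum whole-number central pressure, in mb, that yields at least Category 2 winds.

Category 2 begins at V = 83 kt.
Required ΔP = (83/6)^(1/0.642) = 13.833^1.558 ≈ 59.86 mb.
P_c ≤ 1007 − 59.86 = 947.14, so the highest integer P_c is 947 mb.

947 mb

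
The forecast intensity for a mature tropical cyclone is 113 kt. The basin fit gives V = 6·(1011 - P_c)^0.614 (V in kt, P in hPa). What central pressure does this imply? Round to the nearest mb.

ΔP = (V / 6)^(1/0.614) = (113/6)^1.629.
113/6 = 18.833; 18.833^1.629 ≈ 119.24 mb.
P_c = 1011 − 119.24 = 891.76 ≈ 892 mb.

892 mb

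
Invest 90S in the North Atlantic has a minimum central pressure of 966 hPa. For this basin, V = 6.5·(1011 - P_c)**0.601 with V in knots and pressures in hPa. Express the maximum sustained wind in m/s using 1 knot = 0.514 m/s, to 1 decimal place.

ΔP = 1011 − 966 = 45 hPa.
V ≈ 6.5 × 45^0.601 = 6.5 × 9.853 ≈ 64.046 kt.
64.046 × 0.514 ≈ 32.92 m/s → 32.9 m/s.

32.9 m/s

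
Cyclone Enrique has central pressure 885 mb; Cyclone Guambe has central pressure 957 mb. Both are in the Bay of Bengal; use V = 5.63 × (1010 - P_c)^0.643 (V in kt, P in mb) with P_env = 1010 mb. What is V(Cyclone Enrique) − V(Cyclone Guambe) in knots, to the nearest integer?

53 kt

Cyclone Enrique: ΔP = 125; V ≈ 5.63 × 125^0.643 ≈ 125.55 kt.
Cyclone Guambe: ΔP = 53; V ≈ 5.63 × 53^0.643 ≈ 72.31 kt.
Difference ≈ 125.55 − 72.31 = 53.24 → 53 kt.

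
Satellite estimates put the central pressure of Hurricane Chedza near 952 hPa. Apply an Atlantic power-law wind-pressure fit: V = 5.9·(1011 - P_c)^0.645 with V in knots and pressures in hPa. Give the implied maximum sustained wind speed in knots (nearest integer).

ΔP = 1011 − 952 = 59 hPa.
59^0.645 ≈ 13.874.
V ≈ 5.9 × 13.874 ≈ 81.9 kt.

82 kt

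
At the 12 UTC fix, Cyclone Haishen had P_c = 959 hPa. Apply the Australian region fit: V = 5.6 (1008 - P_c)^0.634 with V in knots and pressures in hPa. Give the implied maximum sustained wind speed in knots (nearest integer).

ΔP = 1008 − 959 = 49 hPa.
49^0.634 ≈ 11.792.
V ≈ 5.6 × 11.792 ≈ 66.0 kt.

66 kt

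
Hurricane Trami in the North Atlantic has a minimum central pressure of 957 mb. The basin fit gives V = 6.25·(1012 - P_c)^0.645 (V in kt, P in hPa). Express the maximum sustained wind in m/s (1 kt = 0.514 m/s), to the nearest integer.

43 m/s

ΔP = 1012 − 957 = 55 mb.
V ≈ 6.25 × 55^0.645 = 6.25 × 13.260 ≈ 82.873 kt.
82.873 × 0.514 ≈ 42.60 m/s → 43 m/s.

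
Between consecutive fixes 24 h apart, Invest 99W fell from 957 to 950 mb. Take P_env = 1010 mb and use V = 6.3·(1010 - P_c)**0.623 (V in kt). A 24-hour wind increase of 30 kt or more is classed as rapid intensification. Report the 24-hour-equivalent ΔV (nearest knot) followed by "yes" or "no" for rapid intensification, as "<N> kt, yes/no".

V₁: ΔP = 53, V ≈ 6.3 × 53^0.623 ≈ 74.74 kt.
V₂: ΔP = 60, V ≈ 6.3 × 60^0.623 ≈ 80.75 kt.
ΔV over 24 h = 6.01 kt → 24 h equivalent = 6.01 × 24/24 ≈ 6.01 kt.
6 kt < 30 kt ⇒ not rapid intensification.

6 kt, no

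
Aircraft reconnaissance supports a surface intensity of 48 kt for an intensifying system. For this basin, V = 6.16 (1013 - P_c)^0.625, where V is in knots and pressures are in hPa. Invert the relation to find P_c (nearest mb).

ΔP = (V / 6.16)^(1/0.625) = (48/6.16)^1.600.
48/6.16 = 7.792; 7.792^1.600 ≈ 26.71 mb.
P_c = 1013 − 26.71 = 986.29 ≈ 986 mb.

986 mb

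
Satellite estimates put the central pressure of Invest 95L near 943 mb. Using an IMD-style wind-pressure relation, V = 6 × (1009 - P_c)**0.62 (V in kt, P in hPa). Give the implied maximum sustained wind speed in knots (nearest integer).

ΔP = 1009 − 943 = 66 mb.
66^0.62 ≈ 13.431.
V ≈ 6 × 13.431 ≈ 80.6 kt.

81 kt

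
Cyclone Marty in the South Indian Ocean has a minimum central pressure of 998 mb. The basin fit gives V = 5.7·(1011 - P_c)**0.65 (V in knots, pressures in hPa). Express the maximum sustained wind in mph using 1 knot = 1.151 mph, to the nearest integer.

35 mph

ΔP = 1011 − 998 = 13 mb.
V ≈ 5.7 × 13^0.65 = 5.7 × 5.297 ≈ 30.195 kt.
30.195 × 1.151 ≈ 34.75 mph → 35 mph.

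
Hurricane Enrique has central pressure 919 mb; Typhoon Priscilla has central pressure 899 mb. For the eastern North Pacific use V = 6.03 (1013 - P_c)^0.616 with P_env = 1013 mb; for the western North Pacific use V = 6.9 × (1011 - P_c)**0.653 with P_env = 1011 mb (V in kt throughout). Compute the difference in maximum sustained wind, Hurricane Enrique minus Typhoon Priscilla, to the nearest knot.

Hurricane Enrique: ΔP = 94; V ≈ 6.03 × 94^0.616 ≈ 99.03 kt.
Typhoon Priscilla: ΔP = 112; V ≈ 6.9 × 112^0.653 ≈ 150.31 kt.
Difference ≈ 99.03 − 150.31 = -51.28 → -51 kt.

-51 kt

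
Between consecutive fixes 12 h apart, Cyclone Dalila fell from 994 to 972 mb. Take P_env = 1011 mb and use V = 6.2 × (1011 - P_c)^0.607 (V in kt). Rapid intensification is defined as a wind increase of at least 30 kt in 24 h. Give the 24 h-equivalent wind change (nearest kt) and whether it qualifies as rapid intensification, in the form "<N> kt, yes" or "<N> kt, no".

45 kt, yes

V₁: ΔP = 17, V ≈ 6.2 × 17^0.607 ≈ 34.62 kt.
V₂: ΔP = 39, V ≈ 6.2 × 39^0.607 ≈ 57.30 kt.
ΔV over 12 h = 22.68 kt → 24 h equivalent = 22.68 × 24/12 ≈ 45.36 kt.
45 kt ≥ 30 kt ⇒ rapid intensification.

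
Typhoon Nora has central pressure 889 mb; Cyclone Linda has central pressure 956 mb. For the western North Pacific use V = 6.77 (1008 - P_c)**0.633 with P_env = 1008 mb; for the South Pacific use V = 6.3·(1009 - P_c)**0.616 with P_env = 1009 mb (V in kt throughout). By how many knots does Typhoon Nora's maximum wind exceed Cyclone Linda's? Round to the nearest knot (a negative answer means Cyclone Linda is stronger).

67 kt

Typhoon Nora: ΔP = 119; V ≈ 6.77 × 119^0.633 ≈ 139.45 kt.
Cyclone Linda: ΔP = 53; V ≈ 6.3 × 53^0.616 ≈ 72.69 kt.
Difference ≈ 139.45 − 72.69 = 66.76 → 67 kt.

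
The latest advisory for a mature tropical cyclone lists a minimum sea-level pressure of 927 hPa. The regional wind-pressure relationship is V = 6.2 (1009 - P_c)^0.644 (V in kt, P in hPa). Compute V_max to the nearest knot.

ΔP = 1009 − 927 = 82 hPa.
82^0.644 ≈ 17.080.
V ≈ 6.2 × 17.080 ≈ 105.9 kt.

106 kt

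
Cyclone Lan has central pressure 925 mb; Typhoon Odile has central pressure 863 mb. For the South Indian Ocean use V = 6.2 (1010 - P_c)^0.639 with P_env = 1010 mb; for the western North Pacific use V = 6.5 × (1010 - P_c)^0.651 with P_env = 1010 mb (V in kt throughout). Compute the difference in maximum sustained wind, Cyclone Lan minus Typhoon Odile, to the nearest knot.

Cyclone Lan: ΔP = 85; V ≈ 6.2 × 85^0.639 ≈ 106.00 kt.
Typhoon Odile: ΔP = 147; V ≈ 6.5 × 147^0.651 ≈ 167.43 kt.
Difference ≈ 106.00 − 167.43 = -61.43 → -61 kt.

-61 kt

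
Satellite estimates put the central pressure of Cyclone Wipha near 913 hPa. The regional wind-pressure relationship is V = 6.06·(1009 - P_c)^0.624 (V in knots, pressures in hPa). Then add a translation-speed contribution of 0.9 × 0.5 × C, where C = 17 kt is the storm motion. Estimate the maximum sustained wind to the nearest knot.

ΔP = 1009 − 913 = 96 hPa.
96^0.624 ≈ 17.256.
V ≈ 6.06 × 17.256 ≈ 104.6 kt.
Translation term: 0.9 × 0.5 × 17 = 7.65 kt.
Corrected V ≈ 112.25 kt → 112 kt.

112 kt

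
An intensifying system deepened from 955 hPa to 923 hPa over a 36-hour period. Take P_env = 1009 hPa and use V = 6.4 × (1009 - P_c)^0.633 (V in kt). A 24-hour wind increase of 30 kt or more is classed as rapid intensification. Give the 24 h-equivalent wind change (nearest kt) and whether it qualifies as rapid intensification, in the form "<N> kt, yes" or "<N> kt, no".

V₁: ΔP = 54, V ≈ 6.4 × 54^0.633 ≈ 79.94 kt.
V₂: ΔP = 86, V ≈ 6.4 × 86^0.633 ≈ 107.33 kt.
ΔV over 36 h = 27.39 kt → 24 h equivalent = 27.39 × 24/36 ≈ 18.26 kt.
18 kt < 30 kt ⇒ not rapid intensification.

18 kt, no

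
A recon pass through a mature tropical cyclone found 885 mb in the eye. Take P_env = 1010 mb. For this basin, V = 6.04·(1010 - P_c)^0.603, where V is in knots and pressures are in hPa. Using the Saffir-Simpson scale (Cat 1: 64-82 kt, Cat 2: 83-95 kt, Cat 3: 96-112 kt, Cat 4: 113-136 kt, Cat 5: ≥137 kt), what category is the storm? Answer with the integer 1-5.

3

ΔP = 1010 − 885 = 125 mb.
V ≈ 6.04 × 125^0.603 = 6.04 × 18.38 ≈ 111 kt.
111 kt falls in the Category 3 band.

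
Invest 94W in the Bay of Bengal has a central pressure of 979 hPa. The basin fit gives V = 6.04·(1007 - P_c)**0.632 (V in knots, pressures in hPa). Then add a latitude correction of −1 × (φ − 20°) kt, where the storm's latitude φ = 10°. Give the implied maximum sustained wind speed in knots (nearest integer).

60 kt

ΔP = 1007 − 979 = 28 hPa.
28^0.632 ≈ 8.215.
V ≈ 6.04 × 8.215 ≈ 49.6 kt.
Latitude correction: −1 × (10 − 20) = 10 kt.
Corrected V ≈ 59.6 kt → 60 kt.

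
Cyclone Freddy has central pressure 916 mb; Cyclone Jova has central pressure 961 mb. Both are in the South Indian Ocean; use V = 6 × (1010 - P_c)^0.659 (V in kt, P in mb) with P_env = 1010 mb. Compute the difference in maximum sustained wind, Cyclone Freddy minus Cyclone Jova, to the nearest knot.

Cyclone Freddy: ΔP = 94; V ≈ 6 × 94^0.659 ≈ 119.80 kt.
Cyclone Jova: ΔP = 49; V ≈ 6 × 49^0.659 ≈ 77.98 kt.
Difference ≈ 119.80 − 77.98 = 41.82 → 42 kt.

42 kt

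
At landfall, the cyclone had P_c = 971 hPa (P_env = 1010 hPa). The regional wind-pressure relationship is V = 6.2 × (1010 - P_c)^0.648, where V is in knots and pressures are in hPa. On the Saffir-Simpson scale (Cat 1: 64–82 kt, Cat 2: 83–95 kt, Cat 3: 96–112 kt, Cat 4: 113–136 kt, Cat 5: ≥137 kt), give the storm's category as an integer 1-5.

ΔP = 1010 − 971 = 39 hPa.
V ≈ 6.2 × 39^0.648 = 6.2 × 10.74 ≈ 67 kt.
67 kt falls in the Category 1 band.

1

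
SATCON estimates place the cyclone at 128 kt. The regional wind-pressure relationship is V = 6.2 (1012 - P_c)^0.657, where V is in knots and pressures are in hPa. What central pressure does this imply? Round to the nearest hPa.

912 hPa

ΔP = (V / 6.2)^(1/0.657) = (128/6.2)^1.522.
128/6.2 = 20.645; 20.645^1.522 ≈ 100.29 hPa.
P_c = 1012 − 100.29 = 911.71 ≈ 912 hPa.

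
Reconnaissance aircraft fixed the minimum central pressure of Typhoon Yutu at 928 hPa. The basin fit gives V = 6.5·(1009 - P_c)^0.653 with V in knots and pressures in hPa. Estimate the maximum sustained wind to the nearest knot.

115 kt

ΔP = 1009 − 928 = 81 hPa.
81^0.653 ≈ 17.630.
V ≈ 6.5 × 17.630 ≈ 114.6 kt.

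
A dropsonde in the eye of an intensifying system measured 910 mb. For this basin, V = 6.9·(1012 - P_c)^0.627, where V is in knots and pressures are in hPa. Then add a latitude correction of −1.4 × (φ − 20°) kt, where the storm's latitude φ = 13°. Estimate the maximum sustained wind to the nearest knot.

ΔP = 1012 − 910 = 102 mb.
102^0.627 ≈ 18.172.
V ≈ 6.9 × 18.172 ≈ 125.4 kt.
Latitude correction: −1.4 × (13 − 20) = 9.8 kt.
Corrected V ≈ 135.2 kt → 135 kt.

135 kt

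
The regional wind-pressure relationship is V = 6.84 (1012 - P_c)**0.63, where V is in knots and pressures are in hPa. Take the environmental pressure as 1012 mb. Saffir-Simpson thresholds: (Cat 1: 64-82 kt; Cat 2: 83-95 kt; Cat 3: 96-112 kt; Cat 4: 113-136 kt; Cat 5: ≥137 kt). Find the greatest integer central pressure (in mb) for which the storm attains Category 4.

926 mb

Category 4 begins at V = 113 kt.
Required ΔP = (113/6.84)^(1/0.63) = 16.520^1.587 ≈ 85.78 mb.
P_c ≤ 1012 − 85.78 = 926.22, so the highest integer P_c is 926 mb.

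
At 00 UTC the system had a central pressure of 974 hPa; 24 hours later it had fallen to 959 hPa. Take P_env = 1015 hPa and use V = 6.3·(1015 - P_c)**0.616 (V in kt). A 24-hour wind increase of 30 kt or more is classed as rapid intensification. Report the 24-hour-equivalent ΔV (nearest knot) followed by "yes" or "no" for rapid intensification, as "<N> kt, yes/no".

13 kt, no

V₁: ΔP = 41, V ≈ 6.3 × 41^0.616 ≈ 62.06 kt.
V₂: ΔP = 56, V ≈ 6.3 × 56^0.616 ≈ 75.20 kt.
ΔV over 24 h = 13.14 kt → 24 h equivalent = 13.14 × 24/24 ≈ 13.14 kt.
13 kt < 30 kt ⇒ not rapid intensification.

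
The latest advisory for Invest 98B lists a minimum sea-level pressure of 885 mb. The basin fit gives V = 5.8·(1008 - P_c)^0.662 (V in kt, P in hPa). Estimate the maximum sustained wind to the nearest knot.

140 kt

ΔP = 1008 − 885 = 123 mb.
123^0.662 ≈ 24.183.
V ≈ 5.8 × 24.183 ≈ 140.3 kt.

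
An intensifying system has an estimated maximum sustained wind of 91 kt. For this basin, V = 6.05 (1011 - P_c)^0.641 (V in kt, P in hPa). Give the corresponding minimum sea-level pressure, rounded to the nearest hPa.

ΔP = (V / 6.05)^(1/0.641) = (91/6.05)^1.560.
91/6.05 = 15.041; 15.041^1.560 ≈ 68.65 hPa.
P_c = 1011 − 68.65 = 942.35 ≈ 942 hPa.

942 hPa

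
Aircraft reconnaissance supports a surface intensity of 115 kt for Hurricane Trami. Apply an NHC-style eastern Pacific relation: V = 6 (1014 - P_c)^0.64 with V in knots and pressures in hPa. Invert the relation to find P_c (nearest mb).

913 mb

ΔP = (V / 6)^(1/0.64) = (115/6)^1.562.
115/6 = 19.167; 19.167^1.562 ≈ 100.92 mb.
P_c = 1014 − 100.92 = 913.08 ≈ 913 mb.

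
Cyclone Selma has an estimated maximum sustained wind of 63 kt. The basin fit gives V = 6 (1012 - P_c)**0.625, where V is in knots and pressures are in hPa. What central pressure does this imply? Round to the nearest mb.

ΔP = (V / 6)^(1/0.625) = (63/6)^1.600.
63/6 = 10.500; 10.500^1.600 ≈ 43.04 mb.
P_c = 1012 − 43.04 = 968.96 ≈ 969 mb.

969 mb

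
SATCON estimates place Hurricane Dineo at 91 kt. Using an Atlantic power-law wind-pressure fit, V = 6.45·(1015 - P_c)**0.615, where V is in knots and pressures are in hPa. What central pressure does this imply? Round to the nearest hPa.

ΔP = (V / 6.45)^(1/0.615) = (91/6.45)^1.626.
91/6.45 = 14.109; 14.109^1.626 ≈ 73.97 hPa.
P_c = 1015 − 73.97 = 941.03 ≈ 941 hPa.

941 hPa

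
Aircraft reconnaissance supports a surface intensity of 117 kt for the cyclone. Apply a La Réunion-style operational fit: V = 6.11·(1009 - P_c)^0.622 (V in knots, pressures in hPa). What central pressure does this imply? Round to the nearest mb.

ΔP = (V / 6.11)^(1/0.622) = (117/6.11)^1.608.
117/6.11 = 19.149; 19.149^1.608 ≈ 115.17 mb.
P_c = 1009 − 115.17 = 893.83 ≈ 894 mb.

894 mb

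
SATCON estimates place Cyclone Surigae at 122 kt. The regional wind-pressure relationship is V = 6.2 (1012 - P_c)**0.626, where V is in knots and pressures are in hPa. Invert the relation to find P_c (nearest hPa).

895 hPa

ΔP = (V / 6.2)^(1/0.626) = (122/6.2)^1.597.
122/6.2 = 19.677; 19.677^1.597 ≈ 116.69 hPa.
P_c = 1012 − 116.69 = 895.31 ≈ 895 hPa.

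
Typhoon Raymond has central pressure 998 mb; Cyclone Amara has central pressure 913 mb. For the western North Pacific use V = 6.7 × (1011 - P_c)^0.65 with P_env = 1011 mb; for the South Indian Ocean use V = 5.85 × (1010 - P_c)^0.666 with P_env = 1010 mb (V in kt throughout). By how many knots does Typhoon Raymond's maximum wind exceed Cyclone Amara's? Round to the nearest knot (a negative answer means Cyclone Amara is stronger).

Typhoon Raymond: ΔP = 13; V ≈ 6.7 × 13^0.65 ≈ 35.49 kt.
Cyclone Amara: ΔP = 97; V ≈ 5.85 × 97^0.666 ≈ 123.12 kt.
Difference ≈ 35.49 − 123.12 = -87.63 → -88 kt.

-88 kt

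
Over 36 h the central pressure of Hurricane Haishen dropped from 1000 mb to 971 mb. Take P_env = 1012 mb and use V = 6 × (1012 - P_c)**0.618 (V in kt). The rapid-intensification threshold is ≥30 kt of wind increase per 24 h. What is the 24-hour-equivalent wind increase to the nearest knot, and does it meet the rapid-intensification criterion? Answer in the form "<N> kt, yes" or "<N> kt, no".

21 kt, no

V₁: ΔP = 12, V ≈ 6 × 12^0.618 ≈ 27.87 kt.
V₂: ΔP = 41, V ≈ 6 × 41^0.618 ≈ 59.55 kt.
ΔV over 36 h = 31.68 kt → 24 h equivalent = 31.68 × 24/36 ≈ 21.12 kt.
21 kt < 30 kt ⇒ not rapid intensification.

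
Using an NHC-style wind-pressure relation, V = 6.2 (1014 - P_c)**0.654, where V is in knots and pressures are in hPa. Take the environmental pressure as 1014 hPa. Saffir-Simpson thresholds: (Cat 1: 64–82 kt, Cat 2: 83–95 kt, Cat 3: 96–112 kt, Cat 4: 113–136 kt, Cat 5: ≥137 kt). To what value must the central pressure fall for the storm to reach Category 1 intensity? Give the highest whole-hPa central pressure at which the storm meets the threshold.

Category 1 begins at V = 64 kt.
Required ΔP = (64/6.2)^(1/0.654) = 10.323^1.529 ≈ 35.49 hPa.
P_c ≤ 1014 − 35.49 = 978.51, so the highest integer P_c is 978 hPa.

978 hPa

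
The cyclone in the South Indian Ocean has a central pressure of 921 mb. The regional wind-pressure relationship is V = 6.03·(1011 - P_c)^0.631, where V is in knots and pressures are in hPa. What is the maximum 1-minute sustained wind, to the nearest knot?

103 kt

ΔP = 1011 − 921 = 90 mb.
90^0.631 ≈ 17.105.
V ≈ 6.03 × 17.105 ≈ 103.1 kt.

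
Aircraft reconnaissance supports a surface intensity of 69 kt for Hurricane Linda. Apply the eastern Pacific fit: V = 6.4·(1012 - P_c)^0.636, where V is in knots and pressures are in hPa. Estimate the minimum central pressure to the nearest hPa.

ΔP = (V / 6.4)^(1/0.636) = (69/6.4)^1.572.
69/6.4 = 10.781; 10.781^1.572 ≈ 42.04 hPa.
P_c = 1012 − 42.04 = 969.96 ≈ 970 hPa.

970 hPa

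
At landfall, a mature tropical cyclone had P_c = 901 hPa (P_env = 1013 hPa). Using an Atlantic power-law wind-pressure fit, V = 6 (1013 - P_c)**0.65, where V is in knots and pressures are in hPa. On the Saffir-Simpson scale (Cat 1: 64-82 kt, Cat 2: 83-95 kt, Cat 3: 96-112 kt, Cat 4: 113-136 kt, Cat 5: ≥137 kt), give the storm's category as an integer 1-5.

ΔP = 1013 − 901 = 112 hPa.
V ≈ 6 × 112^0.65 = 6 × 21.48 ≈ 129 kt.
129 kt falls in the Category 4 band.

4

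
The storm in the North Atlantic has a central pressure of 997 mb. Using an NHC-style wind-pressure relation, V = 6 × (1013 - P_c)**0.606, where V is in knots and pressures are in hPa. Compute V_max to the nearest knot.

ΔP = 1013 − 997 = 16 mb.
16^0.606 ≈ 5.367.
V ≈ 6 × 5.367 ≈ 32.2 kt.

32 kt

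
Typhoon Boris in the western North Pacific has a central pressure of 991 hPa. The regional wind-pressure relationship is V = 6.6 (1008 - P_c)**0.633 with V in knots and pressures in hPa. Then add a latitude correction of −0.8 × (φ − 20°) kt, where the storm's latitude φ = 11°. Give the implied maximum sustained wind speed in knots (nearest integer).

47 kt

ΔP = 1008 − 991 = 17 hPa.
17^0.633 ≈ 6.010.
V ≈ 6.6 × 6.010 ≈ 39.7 kt.
Latitude correction: −0.8 × (11 − 20) = 7.2 kt.
Corrected V ≈ 46.9 kt → 47 kt.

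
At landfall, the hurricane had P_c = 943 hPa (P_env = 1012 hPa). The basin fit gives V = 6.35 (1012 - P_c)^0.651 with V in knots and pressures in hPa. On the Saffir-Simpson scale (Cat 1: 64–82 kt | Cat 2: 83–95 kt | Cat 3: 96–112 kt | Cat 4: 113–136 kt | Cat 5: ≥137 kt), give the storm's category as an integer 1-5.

ΔP = 1012 − 943 = 69 hPa.
V ≈ 6.35 × 69^0.651 = 6.35 × 15.74 ≈ 100 kt.
100 kt falls in the Category 3 band.

3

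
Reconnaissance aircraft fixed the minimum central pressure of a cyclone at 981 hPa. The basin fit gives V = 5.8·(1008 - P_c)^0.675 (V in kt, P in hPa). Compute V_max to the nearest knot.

54 kt

ΔP = 1008 − 981 = 27 hPa.
27^0.675 ≈ 9.251.
V ≈ 5.8 × 9.251 ≈ 53.7 kt.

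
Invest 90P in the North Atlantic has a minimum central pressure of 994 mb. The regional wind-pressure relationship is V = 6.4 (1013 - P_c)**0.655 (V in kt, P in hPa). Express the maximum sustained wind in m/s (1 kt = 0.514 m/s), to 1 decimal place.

ΔP = 1013 − 994 = 19 mb.
V ≈ 6.4 × 19^0.655 = 6.4 × 6.880 ≈ 44.032 kt.
44.032 × 0.514 ≈ 22.63 m/s → 22.6 m/s.

22.6 m/s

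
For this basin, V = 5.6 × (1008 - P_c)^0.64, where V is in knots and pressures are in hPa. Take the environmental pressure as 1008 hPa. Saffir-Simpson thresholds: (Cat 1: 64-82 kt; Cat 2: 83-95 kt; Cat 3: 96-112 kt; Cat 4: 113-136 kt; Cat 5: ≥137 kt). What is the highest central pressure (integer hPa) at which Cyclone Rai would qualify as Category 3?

Category 3 begins at V = 96 kt.
Required ΔP = (96/5.6)^(1/0.64) = 17.143^1.562 ≈ 84.77 hPa.
P_c ≤ 1008 − 84.77 = 923.23, so the highest integer P_c is 923 hPa.

923 hPa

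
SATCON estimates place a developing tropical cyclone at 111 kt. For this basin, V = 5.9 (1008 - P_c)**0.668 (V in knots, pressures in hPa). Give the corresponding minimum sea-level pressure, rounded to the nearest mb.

ΔP = (V / 5.9)^(1/0.668) = (111/5.9)^1.497.
111/5.9 = 18.814; 18.814^1.497 ≈ 80.89 mb.
P_c = 1008 − 80.89 = 927.11 ≈ 927 mb.

927 mb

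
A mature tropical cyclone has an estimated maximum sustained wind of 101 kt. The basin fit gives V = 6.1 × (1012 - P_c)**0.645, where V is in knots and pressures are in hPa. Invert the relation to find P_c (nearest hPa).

ΔP = (V / 6.1)^(1/0.645) = (101/6.1)^1.550.
101/6.1 = 16.557; 16.557^1.550 ≈ 77.61 hPa.
P_c = 1012 − 77.61 = 934.39 ≈ 934 hPa.

934 hPa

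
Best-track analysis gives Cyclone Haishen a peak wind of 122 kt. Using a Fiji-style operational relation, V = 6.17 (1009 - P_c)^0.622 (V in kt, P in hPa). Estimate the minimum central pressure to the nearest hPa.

ΔP = (V / 6.17)^(1/0.622) = (122/6.17)^1.608.
122/6.17 = 19.773; 19.773^1.608 ≈ 121.26 hPa.
P_c = 1009 − 121.26 = 887.74 ≈ 888 hPa.

888 hPa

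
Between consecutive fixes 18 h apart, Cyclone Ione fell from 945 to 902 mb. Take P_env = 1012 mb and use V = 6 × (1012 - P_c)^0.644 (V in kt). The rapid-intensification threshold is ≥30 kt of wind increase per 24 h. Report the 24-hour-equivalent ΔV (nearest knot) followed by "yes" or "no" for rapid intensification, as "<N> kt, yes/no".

45 kt, yes

V₁: ΔP = 67, V ≈ 6 × 67^0.644 ≈ 89.98 kt.
V₂: ΔP = 110, V ≈ 6 × 110^0.644 ≈ 123.82 kt.
ΔV over 18 h = 33.84 kt → 24 h equivalent = 33.84 × 24/18 ≈ 45.12 kt.
45 kt ≥ 30 kt ⇒ rapid intensification.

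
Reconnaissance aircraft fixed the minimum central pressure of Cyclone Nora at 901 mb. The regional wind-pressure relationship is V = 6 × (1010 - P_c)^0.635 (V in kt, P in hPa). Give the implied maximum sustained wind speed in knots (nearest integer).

ΔP = 1010 − 901 = 109 mb.
109^0.635 ≈ 19.668.
V ≈ 6 × 19.668 ≈ 118.0 kt.

118 kt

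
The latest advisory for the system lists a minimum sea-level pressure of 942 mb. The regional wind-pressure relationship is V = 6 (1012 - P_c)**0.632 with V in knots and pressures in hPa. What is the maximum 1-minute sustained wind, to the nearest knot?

88 kt

ΔP = 1012 − 942 = 70 mb.
70^0.632 ≈ 14.659.
V ≈ 6 × 14.659 ≈ 88.0 kt.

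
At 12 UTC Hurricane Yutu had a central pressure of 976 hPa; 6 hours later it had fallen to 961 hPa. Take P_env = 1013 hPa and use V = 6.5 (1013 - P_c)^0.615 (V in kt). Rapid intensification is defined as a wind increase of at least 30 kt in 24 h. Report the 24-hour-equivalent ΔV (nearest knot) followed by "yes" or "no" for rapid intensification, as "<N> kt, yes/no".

V₁: ΔP = 37, V ≈ 6.5 × 37^0.615 ≈ 59.89 kt.
V₂: ΔP = 52, V ≈ 6.5 × 52^0.615 ≈ 73.83 kt.
ΔV over 6 h = 13.94 kt → 24 h equivalent = 13.94 × 24/6 ≈ 55.76 kt.
56 kt ≥ 30 kt ⇒ rapid intensification.

56 kt, yes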